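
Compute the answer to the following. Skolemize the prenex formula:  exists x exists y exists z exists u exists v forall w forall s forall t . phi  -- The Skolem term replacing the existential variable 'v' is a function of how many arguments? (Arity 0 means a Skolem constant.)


Quantifier prefix: exists x exists y exists z exists u exists v forall w forall s forall t
'v' is existentially quantified at position 5.
No universal quantifiers precede it.
Skolem function arity = 0 (a Skolem constant)

0


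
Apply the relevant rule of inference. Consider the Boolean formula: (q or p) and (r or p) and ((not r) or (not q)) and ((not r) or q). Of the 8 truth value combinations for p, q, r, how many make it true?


Evaluate all 8 assignments for p, q, r:
p=0, q=0, r=0: 0
p=0, q=0, r=1: 0
p=0, q=1, r=0: 0
p=0, q=1, r=1: 0
p=1, q=0, r=0: 1
p=1, q=0, r=1: 0
p=1, q=1, r=0: 1
p=1, q=1, r=1: 0
Satisfying count = 2

2


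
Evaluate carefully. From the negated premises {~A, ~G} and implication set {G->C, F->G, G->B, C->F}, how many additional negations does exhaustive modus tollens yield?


Initial negated facts: {~A, ~G}
Apply modus tollens to closure:
  ~G and F->G  =>  ~F
  ~F and C->F  =>  ~C
Final negated: {~A, ~C, ~F, ~G}
New negations: {~C, ~F}
Count = 2

2


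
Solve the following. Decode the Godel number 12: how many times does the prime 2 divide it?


Factorize 12 by dividing by 2 repeatedly.
Division steps: 2 divides 12 exactly 2 time(s).
Exponent of 2 = 2

2


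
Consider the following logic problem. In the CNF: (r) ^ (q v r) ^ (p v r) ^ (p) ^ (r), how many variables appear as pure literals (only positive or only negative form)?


Check each variable for pure literal status:
p: pure positive
q: pure positive
r: pure positive
Pure literal count = 3

3


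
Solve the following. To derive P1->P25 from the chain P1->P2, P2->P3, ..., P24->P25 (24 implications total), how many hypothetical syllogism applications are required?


With 24 implications in a chain connecting 25 propositions:
P1->P2, P2->P3, ..., P24->P25
Steps needed = (number of implications) - 1 = 24 - 1 = 23

23


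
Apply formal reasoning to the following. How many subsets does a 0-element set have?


The power set of a set with n elements has 2^n elements.
|P(S)| = 2^0 = 1

1


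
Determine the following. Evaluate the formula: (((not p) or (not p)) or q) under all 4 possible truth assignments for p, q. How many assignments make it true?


Check all 4 assignments:
p=0, q=0: 1
p=0, q=1: 1
p=1, q=0: 0
p=1, q=1: 1
Count of True = 3

3


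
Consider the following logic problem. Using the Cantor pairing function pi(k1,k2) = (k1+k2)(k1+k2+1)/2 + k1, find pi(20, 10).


k1 + k2 = 30
(k1+k2)(k1+k2+1)/2 = 30 * 31 / 2 = 465
pi = 465 + 20 = 485

485


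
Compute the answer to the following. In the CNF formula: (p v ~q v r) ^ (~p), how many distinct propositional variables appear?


Identify each variable that appears in the formula.
Variables found: p, q, r
Count = 3

3


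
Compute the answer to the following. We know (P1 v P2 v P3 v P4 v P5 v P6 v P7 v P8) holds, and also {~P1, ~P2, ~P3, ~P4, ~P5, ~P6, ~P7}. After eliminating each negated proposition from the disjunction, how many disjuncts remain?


Original disjuncts (8): P1, P2, P3, P4, P5, P6, P7, P8
Negated (eliminate): ~P1, ~P2, ~P3, ~P4, ~P5, ~P6, ~P7
Remaining disjuncts: P8
Count = 8 - 7 = 1

1


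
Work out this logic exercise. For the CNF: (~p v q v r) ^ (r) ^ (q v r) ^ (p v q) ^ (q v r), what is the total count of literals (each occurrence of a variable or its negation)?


Counting literals in each clause:
Clause 1: 3 literal(s)
Clause 2: 1 literal(s)
Clause 3: 2 literal(s)
Clause 4: 2 literal(s)
Clause 5: 2 literal(s)
Total = 10

10


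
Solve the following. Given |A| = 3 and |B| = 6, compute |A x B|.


The Cartesian product A x B contains all ordered pairs (a, b).
|A x B| = |A| * |B| = 3 * 6 = 18

18


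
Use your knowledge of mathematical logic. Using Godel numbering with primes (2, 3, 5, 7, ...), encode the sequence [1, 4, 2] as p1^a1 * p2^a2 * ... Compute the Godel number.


Encode each element as an exponent of the corresponding prime:
  2^1 = 2
  3^4 = 81
  5^2 = 25
Product = 2 * 81 * 25 = 4050

4050


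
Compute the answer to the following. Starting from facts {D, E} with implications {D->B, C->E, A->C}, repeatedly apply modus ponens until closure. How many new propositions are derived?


Initial facts: {D, E}
Apply modus ponens to closure:
  D and D->B  =>  B
Final known: {B, D, E}
New propositions: {B}
Count = 1

1


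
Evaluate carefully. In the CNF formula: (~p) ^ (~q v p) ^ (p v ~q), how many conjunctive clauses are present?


A CNF formula is a conjunction of clauses.
Clauses are separated by ^.
Counting the conjuncts: 3 clauses.

3


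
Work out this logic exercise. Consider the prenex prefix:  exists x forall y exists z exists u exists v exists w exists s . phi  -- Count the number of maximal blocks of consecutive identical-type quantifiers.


Quantifier-type sequence: E A E E E E E  (A=forall, E=exists)
Group into maximal same-type runs:
  Ex1 | Ax1 | Ex5
Number of blocks = 3

3


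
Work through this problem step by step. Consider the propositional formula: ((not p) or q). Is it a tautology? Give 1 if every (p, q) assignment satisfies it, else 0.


Check all 4 assignments:
p=0, q=0: 1
p=0, q=1: 1
p=1, q=0: 0
p=1, q=1: 1
Satisfying count = 3/4.
Tautology iff count = 4: no.

0


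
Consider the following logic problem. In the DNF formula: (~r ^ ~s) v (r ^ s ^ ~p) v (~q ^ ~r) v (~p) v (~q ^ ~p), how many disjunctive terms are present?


A DNF formula is a disjunction of terms (conjunctions).
Terms are separated by v.
Counting the disjuncts: 5 terms.

5


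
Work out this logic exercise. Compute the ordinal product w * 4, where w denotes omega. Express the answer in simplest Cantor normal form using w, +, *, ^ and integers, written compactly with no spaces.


Compute w * 4.
Ordinal * is associative and left-distributive over +, but NOT commutative; for finite n>1, n*w = w but w*n stays w*n.
w * 4 means 4 copies of w concatenated: w*4.
Result = w*4

w*4


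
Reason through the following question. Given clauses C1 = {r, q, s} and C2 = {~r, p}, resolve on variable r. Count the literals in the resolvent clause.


Remove r from C1 and ~r from C2.
C1 remainder: {q, s}
C2 remainder: {p}
Union (resolvent): {p, q, s}
Resolvent has 3 literal(s).

3


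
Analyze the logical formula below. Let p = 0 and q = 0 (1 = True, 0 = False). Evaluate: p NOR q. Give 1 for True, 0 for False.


p = 0, q = 0
Operation: p NOR q
Evaluate: 0 NOR 0 = 1

1


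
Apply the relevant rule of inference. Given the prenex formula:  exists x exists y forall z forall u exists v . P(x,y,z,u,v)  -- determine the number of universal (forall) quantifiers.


Quantifier prefix: exists x exists y forall z forall u exists v
Mark each quantifier type:
  E E U U E
Universal count = 2, Existential count = 3
Asked for universal (forall) quantifiers: 2

2


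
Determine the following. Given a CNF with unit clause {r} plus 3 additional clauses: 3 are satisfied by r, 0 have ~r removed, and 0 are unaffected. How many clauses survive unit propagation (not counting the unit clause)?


Satisfied (removed): 3
Shortened (remain): 0
Unchanged (remain): 0
Remaining = 0 + 0 = 0

0


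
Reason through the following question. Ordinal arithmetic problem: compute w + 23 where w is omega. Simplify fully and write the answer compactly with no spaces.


Compute w + 23.
Ordinal + is associative but NOT commutative; for finite n>0, n + w = w but w + n stays w+n.
w + 23 is already in normal form (a successor ordinal beyond w).
Result = w+23

w+23


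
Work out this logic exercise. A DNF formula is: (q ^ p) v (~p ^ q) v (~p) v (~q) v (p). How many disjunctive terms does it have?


A DNF formula is a disjunction of terms (conjunctions).
Terms are separated by v.
Counting the disjuncts: 5 terms.

5


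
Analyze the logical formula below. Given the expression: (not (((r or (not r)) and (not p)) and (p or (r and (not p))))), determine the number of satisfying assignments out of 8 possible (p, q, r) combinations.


Check all 8 assignments:
p=0, q=0, r=0: 1
p=0, q=0, r=1: 0
p=0, q=1, r=0: 1
p=0, q=1, r=1: 0
p=1, q=0, r=0: 1
p=1, q=0, r=1: 1
p=1, q=1, r=0: 1
p=1, q=1, r=1: 1
Count of True = 6

6


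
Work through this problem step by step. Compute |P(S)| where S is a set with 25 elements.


The power set of a set with n elements has 2^n elements.
|P(S)| = 2^25 = 33554432

33554432


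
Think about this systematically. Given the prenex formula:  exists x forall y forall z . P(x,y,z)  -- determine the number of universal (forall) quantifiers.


Quantifier prefix: exists x forall y forall z
Mark each quantifier type:
  E U U
Universal count = 2, Existential count = 1
Asked for universal (forall) quantifiers: 2

2


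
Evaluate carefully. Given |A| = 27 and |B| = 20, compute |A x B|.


The Cartesian product A x B contains all ordered pairs (a, b).
|A x B| = |A| * |B| = 27 * 20 = 540

540


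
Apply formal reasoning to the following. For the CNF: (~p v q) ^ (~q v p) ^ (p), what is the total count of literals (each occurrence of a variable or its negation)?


Counting literals in each clause:
Clause 1: 2 literal(s)
Clause 2: 2 literal(s)
Clause 3: 1 literal(s)
Total = 5

5


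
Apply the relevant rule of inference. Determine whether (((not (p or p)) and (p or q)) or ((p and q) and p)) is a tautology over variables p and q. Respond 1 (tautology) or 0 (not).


Check all 4 assignments:
p=0, q=0: 0
p=0, q=1: 1
p=1, q=0: 0
p=1, q=1: 1
Satisfying count = 2/4.
Tautology iff count = 4: no.

0


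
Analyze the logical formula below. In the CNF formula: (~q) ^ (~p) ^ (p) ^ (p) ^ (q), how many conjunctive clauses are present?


A CNF formula is a conjunction of clauses.
Clauses are separated by ^.
Counting the conjuncts: 5 clauses.

5


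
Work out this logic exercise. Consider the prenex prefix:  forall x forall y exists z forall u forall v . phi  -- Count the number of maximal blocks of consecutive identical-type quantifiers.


Quantifier-type sequence: A A E A A  (A=forall, E=exists)
Group into maximal same-type runs:
  Ax2 | Ex1 | Ax2
Number of blocks = 3

3


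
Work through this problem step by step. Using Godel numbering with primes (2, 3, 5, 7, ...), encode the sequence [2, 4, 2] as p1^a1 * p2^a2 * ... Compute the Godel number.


Encode each element as an exponent of the corresponding prime:
  2^2 = 4
  3^4 = 81
  5^2 = 25
Product = 4 * 81 * 25 = 8100

8100


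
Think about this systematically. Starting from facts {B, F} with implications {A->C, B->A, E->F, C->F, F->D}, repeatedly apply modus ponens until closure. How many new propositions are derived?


Initial facts: {B, F}
Apply modus ponens to closure:
  B and B->A  =>  A
  F and F->D  =>  D
  A and A->C  =>  C
Final known: {A, B, C, D, F}
New propositions: {A, C, D}
Count = 3

3


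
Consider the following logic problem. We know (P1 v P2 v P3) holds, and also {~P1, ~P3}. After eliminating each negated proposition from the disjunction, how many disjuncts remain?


Original disjuncts (3): P1, P2, P3
Negated (eliminate): ~P1, ~P3
Remaining disjuncts: P2
Count = 3 - 2 = 1

1


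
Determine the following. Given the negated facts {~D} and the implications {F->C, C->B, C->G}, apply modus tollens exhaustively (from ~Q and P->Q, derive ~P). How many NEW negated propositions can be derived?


Initial negated facts: {~D}
Apply modus tollens to closure:
  (no implication fires)
Final negated: {~D}
New negations: {(none)}
Count = 0

0


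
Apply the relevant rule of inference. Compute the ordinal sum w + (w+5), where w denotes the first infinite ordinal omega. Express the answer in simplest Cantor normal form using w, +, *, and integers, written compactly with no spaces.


Compute w + (w+5).
Ordinal + is associative but NOT commutative; for finite n>0, n + w = w but w + n stays w+n.
w + (w+5) = (w+w) + 5 = w*2+5.
Result = w*2+5

w*2+5


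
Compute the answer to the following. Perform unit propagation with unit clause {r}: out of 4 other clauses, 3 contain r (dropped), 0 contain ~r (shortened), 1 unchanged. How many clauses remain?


Satisfied (removed): 3
Shortened (remain): 0
Unchanged (remain): 1
Remaining = 0 + 1 = 1

1


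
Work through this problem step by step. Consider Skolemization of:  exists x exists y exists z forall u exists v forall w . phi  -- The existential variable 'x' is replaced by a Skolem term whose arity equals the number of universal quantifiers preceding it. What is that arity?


Quantifier prefix: exists x exists y exists z forall u exists v forall w
'x' is existentially quantified at position 1.
No universal quantifiers precede it.
Skolem function arity = 0 (a Skolem constant)

0


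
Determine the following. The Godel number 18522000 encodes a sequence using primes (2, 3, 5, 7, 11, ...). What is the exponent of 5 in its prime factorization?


Factorize 18522000 by dividing by 5 repeatedly.
Division steps: 5 divides 18522000 exactly 3 time(s).
Exponent of 5 = 3

3


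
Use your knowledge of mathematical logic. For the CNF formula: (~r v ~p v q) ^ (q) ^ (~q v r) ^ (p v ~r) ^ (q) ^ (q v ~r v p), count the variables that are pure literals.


Check each variable for pure literal status:
p: mixed (not pure)
q: mixed (not pure)
r: mixed (not pure)
Pure literal count = 0

0


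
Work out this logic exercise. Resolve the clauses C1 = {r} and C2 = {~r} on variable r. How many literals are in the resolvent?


Remove r from C1 and ~r from C2.
C1 remainder: {}
C2 remainder: {}
Union (resolvent): {} (empty clause)
Resolvent has 0 literal(s).

0


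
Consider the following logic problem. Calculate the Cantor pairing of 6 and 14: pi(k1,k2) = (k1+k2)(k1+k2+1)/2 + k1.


k1 + k2 = 20
(k1+k2)(k1+k2+1)/2 = 20 * 21 / 2 = 210
pi = 210 + 6 = 216

216


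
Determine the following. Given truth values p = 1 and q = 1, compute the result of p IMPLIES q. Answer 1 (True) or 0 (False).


p = 1, q = 1
Operation: p IMPLIES q
Evaluate: 1 IMPLIES 1 = 1

1


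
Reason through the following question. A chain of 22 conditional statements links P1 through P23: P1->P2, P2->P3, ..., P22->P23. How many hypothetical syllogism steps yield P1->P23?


With 22 implications in a chain connecting 23 propositions:
P1->P2, P2->P3, ..., P22->P23
Steps needed = (number of implications) - 1 = 22 - 1 = 21

21


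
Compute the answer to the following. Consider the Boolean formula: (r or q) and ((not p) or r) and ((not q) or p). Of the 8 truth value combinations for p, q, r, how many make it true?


Evaluate all 8 assignments for p, q, r:
p=0, q=0, r=0: 0
p=0, q=0, r=1: 1
p=0, q=1, r=0: 0
p=0, q=1, r=1: 0
p=1, q=0, r=0: 0
p=1, q=0, r=1: 1
p=1, q=1, r=0: 0
p=1, q=1, r=1: 1
Satisfying count = 3

3


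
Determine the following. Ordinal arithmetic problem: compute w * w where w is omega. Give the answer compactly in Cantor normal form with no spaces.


Compute w * w.
Ordinal * is associative and left-distributive over +, but NOT commutative; for finite n>1, n*w = w but w*n stays w*n.
w * w = w^2 by definition.
Result = w^2

w^2


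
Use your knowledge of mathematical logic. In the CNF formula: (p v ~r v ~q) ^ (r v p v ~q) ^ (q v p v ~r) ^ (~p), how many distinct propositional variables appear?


Identify each variable that appears in the formula.
Variables found: p, q, r
Count = 3

3


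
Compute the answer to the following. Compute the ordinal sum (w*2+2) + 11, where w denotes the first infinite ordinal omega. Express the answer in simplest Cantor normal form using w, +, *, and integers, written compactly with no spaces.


Compute (w*2+2) + 11.
Ordinal + is associative but NOT commutative; for finite n>0, n + w = w but w + n stays w+n.
By associativity: (w*2+2) + 11 = w*2 + (2+11) = w*2+13.
Result = w*2+13

w*2+13


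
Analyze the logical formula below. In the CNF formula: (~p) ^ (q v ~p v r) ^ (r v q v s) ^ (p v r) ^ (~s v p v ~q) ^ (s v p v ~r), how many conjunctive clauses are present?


A CNF formula is a conjunction of clauses.
Clauses are separated by ^.
Counting the conjuncts: 6 clauses.

6


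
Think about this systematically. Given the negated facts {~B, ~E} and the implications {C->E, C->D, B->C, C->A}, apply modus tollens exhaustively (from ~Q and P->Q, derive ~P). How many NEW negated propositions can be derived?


Initial negated facts: {~B, ~E}
Apply modus tollens to closure:
  ~E and C->E  =>  ~C
Final negated: {~B, ~C, ~E}
New negations: {~C}
Count = 1

1


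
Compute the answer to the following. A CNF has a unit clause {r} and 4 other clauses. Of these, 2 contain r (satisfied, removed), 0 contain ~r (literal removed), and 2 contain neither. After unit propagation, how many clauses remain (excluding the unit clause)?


Satisfied (removed): 2
Shortened (remain): 0
Unchanged (remain): 2
Remaining = 0 + 2 = 2

2


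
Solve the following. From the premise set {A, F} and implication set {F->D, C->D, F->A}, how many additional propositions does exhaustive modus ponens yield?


Initial facts: {A, F}
Apply modus ponens to closure:
  F and F->D  =>  D
Final known: {A, D, F}
New propositions: {D}
Count = 1

1


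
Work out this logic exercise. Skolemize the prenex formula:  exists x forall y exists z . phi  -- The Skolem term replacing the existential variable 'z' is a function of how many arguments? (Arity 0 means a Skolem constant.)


Quantifier prefix: exists x forall y exists z
'z' is existentially quantified at position 3.
Universal variables preceding it: y
Skolem function arity = 1

1


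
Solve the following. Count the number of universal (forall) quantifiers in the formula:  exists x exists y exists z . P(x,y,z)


Quantifier prefix: exists x exists y exists z
Mark each quantifier type:
  E E E
Universal count = 0, Existential count = 3
Asked for universal (forall) quantifiers: 0

0


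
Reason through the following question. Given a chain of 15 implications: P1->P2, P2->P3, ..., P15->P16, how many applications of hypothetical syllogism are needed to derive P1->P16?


With 15 implications in a chain connecting 16 propositions:
P1->P2, P2->P3, ..., P15->P16
Steps needed = (number of implications) - 1 = 15 - 1 = 14

14


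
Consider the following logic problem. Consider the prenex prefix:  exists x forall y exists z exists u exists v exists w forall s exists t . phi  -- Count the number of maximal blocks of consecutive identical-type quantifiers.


Quantifier-type sequence: E A E E E E A E  (A=forall, E=exists)
Group into maximal same-type runs:
  Ex1 | Ax1 | Ex4 | Ax1 | Ex1
Number of blocks = 5

5


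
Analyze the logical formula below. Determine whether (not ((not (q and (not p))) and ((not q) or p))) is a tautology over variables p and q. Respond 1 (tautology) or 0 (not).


Check all 4 assignments:
p=0, q=0: 0
p=0, q=1: 1
p=1, q=0: 0
p=1, q=1: 0
Satisfying count = 1/4.
Tautology iff count = 4: no.

0


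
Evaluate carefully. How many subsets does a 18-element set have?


The power set of a set with n elements has 2^n elements.
|P(S)| = 2^18 = 262144

262144


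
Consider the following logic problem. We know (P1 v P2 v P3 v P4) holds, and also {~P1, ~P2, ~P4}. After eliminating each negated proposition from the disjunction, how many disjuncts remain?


Original disjuncts (4): P1, P2, P3, P4
Negated (eliminate): ~P1, ~P2, ~P4
Remaining disjuncts: P3
Count = 4 - 3 = 1

1


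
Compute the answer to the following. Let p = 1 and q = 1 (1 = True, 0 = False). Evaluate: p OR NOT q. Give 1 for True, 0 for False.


p = 1, q = 1
Operation: p OR NOT q
Evaluate: 1 OR NOT 1 = 1

1


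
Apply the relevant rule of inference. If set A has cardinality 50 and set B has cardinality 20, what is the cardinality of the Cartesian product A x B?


The Cartesian product A x B contains all ordered pairs (a, b).
|A x B| = |A| * |B| = 50 * 20 = 1000

1000


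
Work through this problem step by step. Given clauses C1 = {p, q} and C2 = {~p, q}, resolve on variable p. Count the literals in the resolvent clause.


Remove p from C1 and ~p from C2.
C1 remainder: {q}
C2 remainder: {q}
Union (resolvent): {q}
Resolvent has 1 literal(s).

1


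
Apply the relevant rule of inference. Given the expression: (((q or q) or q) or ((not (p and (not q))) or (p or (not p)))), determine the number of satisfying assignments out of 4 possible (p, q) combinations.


Check all 4 assignments:
p=0, q=0: 1
p=0, q=1: 1
p=1, q=0: 1
p=1, q=1: 1
Count of True = 4

4


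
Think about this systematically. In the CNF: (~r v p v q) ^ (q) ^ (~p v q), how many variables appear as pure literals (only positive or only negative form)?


Check each variable for pure literal status:
p: mixed (not pure)
q: pure positive
r: pure negative
Pure literal count = 2

2


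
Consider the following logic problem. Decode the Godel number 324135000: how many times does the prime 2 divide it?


Factorize 324135000 by dividing by 2 repeatedly.
Division steps: 2 divides 324135000 exactly 3 time(s).
Exponent of 2 = 3

3


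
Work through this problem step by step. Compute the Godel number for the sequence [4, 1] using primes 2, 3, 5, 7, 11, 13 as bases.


Encode each element as an exponent of the corresponding prime:
  2^4 = 16
  3^1 = 3
Product = 16 * 3 = 48

48


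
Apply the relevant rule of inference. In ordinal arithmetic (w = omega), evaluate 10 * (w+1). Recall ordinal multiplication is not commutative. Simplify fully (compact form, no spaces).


Compute 10 * (w+1).
Ordinal * is associative and left-distributive over +, but NOT commutative; for finite n>1, n*w = w but w*n stays w*n.
By left-distributivity: 10 * (w+1) = 10*w + 10*1 = w + 10 = w+10.
Result = w+10

w+10


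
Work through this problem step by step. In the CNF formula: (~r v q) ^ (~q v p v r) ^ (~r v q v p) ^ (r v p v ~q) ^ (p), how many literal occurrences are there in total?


Counting literals in each clause:
Clause 1: 2 literal(s)
Clause 2: 3 literal(s)
Clause 3: 3 literal(s)
Clause 4: 3 literal(s)
Clause 5: 1 literal(s)
Total = 12

12


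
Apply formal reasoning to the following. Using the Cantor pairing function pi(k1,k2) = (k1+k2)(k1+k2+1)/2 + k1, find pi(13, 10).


k1 + k2 = 23
(k1+k2)(k1+k2+1)/2 = 23 * 24 / 2 = 276
pi = 276 + 13 = 289

289


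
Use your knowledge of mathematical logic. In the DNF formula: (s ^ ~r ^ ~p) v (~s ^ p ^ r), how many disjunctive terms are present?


A DNF formula is a disjunction of terms (conjunctions).
Terms are separated by v.
Counting the disjuncts: 2 terms.

2


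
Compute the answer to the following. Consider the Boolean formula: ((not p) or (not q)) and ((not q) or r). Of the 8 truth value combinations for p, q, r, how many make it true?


Evaluate all 8 assignments for p, q, r:
p=0, q=0, r=0: 1
p=0, q=0, r=1: 1
p=0, q=1, r=0: 0
p=0, q=1, r=1: 1
p=1, q=0, r=0: 1
p=1, q=0, r=1: 1
p=1, q=1, r=0: 0
p=1, q=1, r=1: 0
Satisfying count = 5

5


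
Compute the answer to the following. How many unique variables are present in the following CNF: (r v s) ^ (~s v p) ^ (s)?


Identify each variable that appears in the formula.
Variables found: p, r, s
Count = 3

3


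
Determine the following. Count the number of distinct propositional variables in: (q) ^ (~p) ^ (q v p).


Identify each variable that appears in the formula.
Variables found: p, q
Count = 2

2


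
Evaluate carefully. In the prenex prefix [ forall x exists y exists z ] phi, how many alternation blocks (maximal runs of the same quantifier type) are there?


Quantifier-type sequence: A E E  (A=forall, E=exists)
Group into maximal same-type runs:
  Ax1 | Ex2
Number of blocks = 2

2


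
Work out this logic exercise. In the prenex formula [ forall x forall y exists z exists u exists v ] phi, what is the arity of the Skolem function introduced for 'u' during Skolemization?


Quantifier prefix: forall x forall y exists z exists u exists v
'u' is existentially quantified at position 4.
Universal variables preceding it: x, y
Skolem function arity = 2

2


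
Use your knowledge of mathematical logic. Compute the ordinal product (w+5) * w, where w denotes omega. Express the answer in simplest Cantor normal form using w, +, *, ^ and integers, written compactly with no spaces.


Compute (w+5) * w.
Ordinal * is associative and left-distributive over +, but NOT commutative; for finite n>1, n*w = w but w*n stays w*n.
(w+5) * w = sup{(w+5)*k : k<w} = sup{w*k+5} = w^2 (the +5 tail is absorbed in the limit).
Result = w^2

w^2


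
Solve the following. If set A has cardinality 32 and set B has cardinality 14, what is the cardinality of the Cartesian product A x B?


The Cartesian product A x B contains all ordered pairs (a, b).
|A x B| = |A| * |B| = 32 * 14 = 448

448


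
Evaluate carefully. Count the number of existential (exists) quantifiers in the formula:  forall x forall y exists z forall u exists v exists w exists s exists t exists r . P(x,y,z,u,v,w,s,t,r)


Quantifier prefix: forall x forall y exists z forall u exists v exists w exists s exists t exists r
Mark each quantifier type:
  U U E U E E E E E
Universal count = 3, Existential count = 6
Asked for existential (exists) quantifiers: 6

6


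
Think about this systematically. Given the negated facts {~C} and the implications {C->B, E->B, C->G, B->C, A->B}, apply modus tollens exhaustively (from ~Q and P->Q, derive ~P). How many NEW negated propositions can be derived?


Initial negated facts: {~C}
Apply modus tollens to closure:
  ~C and B->C  =>  ~B
  ~B and A->B  =>  ~A
  ~B and E->B  =>  ~E
Final negated: {~A, ~B, ~C, ~E}
New negations: {~A, ~B, ~E}
Count = 3

3


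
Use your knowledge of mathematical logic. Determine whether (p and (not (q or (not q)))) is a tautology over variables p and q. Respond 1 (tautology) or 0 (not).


Check all 4 assignments:
p=0, q=0: 0
p=0, q=1: 0
p=1, q=0: 0
p=1, q=1: 0
Satisfying count = 0/4.
Tautology iff count = 4: no.

0


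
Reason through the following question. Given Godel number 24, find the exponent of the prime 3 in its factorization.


Factorize 24 by dividing by 3 repeatedly.
Division steps: 3 divides 24 exactly 1 time(s).
Exponent of 3 = 1

1


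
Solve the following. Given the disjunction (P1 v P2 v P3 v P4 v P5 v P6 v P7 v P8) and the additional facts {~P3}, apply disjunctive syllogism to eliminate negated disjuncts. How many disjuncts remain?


Original disjuncts (8): P1, P2, P3, P4, P5, P6, P7, P8
Negated (eliminate): ~P3
Remaining disjuncts: P1, P2, P4, P5, P6, P7, P8
Count = 8 - 1 = 7

7


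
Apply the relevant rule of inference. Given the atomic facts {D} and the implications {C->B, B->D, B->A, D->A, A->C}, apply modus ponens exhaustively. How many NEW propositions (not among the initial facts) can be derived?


Initial facts: {D}
Apply modus ponens to closure:
  D and D->A  =>  A
  A and A->C  =>  C
  C and C->B  =>  B
Final known: {A, B, C, D}
New propositions: {A, B, C}
Count = 3

3


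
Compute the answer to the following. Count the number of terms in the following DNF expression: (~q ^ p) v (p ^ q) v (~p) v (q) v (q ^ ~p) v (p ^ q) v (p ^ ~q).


A DNF formula is a disjunction of terms (conjunctions).
Terms are separated by v.
Counting the disjuncts: 7 terms.

7


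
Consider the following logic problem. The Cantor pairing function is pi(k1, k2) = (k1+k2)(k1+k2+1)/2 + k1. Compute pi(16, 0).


k1 + k2 = 16
(k1+k2)(k1+k2+1)/2 = 16 * 17 / 2 = 136
pi = 136 + 16 = 152

152


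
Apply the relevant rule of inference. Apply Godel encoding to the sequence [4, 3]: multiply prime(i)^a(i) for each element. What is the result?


Encode each element as an exponent of the corresponding prime:
  2^4 = 16
  3^3 = 27
Product = 16 * 27 = 432

432


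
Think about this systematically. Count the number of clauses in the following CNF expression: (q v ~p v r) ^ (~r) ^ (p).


A CNF formula is a conjunction of clauses.
Clauses are separated by ^.
Counting the conjuncts: 3 clauses.

3


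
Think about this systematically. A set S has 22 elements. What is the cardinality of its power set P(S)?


The power set of a set with n elements has 2^n elements.
|P(S)| = 2^22 = 4194304

4194304


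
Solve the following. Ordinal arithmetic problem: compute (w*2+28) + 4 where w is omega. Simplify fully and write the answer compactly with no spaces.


Compute (w*2+28) + 4.
Ordinal + is associative but NOT commutative; for finite n>0, n + w = w but w + n stays w+n.
By associativity: (w*2+28) + 4 = w*2 + (28+4) = w*2+32.
Result = w*2+32

w*2+32


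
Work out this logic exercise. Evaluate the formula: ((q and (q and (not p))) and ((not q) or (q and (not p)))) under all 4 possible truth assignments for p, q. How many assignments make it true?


Check all 4 assignments:
p=0, q=0: 0
p=0, q=1: 1
p=1, q=0: 0
p=1, q=1: 0
Count of True = 1

1


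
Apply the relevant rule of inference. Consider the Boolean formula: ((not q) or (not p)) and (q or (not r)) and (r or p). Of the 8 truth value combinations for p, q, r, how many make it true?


Evaluate all 8 assignments for p, q, r:
p=0, q=0, r=0: 0
p=0, q=0, r=1: 0
p=0, q=1, r=0: 0
p=0, q=1, r=1: 1
p=1, q=0, r=0: 1
p=1, q=0, r=1: 0
p=1, q=1, r=0: 0
p=1, q=1, r=1: 0
Satisfying count = 2

2


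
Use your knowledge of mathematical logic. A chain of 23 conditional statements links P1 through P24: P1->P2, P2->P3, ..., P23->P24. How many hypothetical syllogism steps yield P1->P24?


With 23 implications in a chain connecting 24 propositions:
P1->P2, P2->P3, ..., P23->P24
Steps needed = (number of implications) - 1 = 23 - 1 = 22

22


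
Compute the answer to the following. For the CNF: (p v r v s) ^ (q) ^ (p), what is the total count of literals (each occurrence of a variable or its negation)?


Counting literals in each clause:
Clause 1: 3 literal(s)
Clause 2: 1 literal(s)
Clause 3: 1 literal(s)
Total = 5

5


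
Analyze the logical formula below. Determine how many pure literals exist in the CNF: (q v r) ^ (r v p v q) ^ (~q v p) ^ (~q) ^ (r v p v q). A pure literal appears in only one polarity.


Check each variable for pure literal status:
p: pure positive
q: mixed (not pure)
r: pure positive
Pure literal count = 2

2


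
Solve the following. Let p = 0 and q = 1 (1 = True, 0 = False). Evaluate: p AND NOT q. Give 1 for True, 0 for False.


p = 0, q = 1
Operation: p AND NOT q
Evaluate: 0 AND NOT 1 = 0

0


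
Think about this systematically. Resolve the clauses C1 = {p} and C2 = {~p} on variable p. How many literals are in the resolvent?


Remove p from C1 and ~p from C2.
C1 remainder: {}
C2 remainder: {}
Union (resolvent): {} (empty clause)
Resolvent has 0 literal(s).

0


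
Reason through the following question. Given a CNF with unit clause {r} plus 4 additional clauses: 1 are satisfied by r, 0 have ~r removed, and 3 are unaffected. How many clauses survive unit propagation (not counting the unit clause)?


Satisfied (removed): 1
Shortened (remain): 0
Unchanged (remain): 3
Remaining = 0 + 3 = 3

3


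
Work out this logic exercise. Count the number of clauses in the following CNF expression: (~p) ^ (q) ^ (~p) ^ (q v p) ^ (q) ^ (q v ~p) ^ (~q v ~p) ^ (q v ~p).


A CNF formula is a conjunction of clauses.
Clauses are separated by ^.
Counting the conjuncts: 8 clauses.

8


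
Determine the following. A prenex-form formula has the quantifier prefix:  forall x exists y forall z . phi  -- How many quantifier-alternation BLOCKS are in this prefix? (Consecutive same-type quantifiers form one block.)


Quantifier-type sequence: A E A  (A=forall, E=exists)
Group into maximal same-type runs:
  Ax1 | Ex1 | Ax1
Number of blocks = 3

3


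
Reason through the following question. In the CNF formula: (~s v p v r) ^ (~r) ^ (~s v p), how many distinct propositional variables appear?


Identify each variable that appears in the formula.
Variables found: p, r, s
Count = 3

3


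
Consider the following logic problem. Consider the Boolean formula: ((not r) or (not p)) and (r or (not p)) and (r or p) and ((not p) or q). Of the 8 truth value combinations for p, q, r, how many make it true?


Evaluate all 8 assignments for p, q, r:
p=0, q=0, r=0: 0
p=0, q=0, r=1: 1
p=0, q=1, r=0: 0
p=0, q=1, r=1: 1
p=1, q=0, r=0: 0
p=1, q=0, r=1: 0
p=1, q=1, r=0: 0
p=1, q=1, r=1: 0
Satisfying count = 2

2


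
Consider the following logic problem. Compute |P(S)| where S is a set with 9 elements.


The power set of a set with n elements has 2^n elements.
|P(S)| = 2^9 = 512

512


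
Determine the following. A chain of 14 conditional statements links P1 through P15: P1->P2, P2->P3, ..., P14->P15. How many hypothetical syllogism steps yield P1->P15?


With 14 implications in a chain connecting 15 propositions:
P1->P2, P2->P3, ..., P14->P15
Steps needed = (number of implications) - 1 = 14 - 1 = 13

13


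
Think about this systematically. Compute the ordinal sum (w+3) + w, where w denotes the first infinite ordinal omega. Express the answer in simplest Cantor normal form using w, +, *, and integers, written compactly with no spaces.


Compute (w+3) + w.
Ordinal + is associative but NOT commutative; for finite n>0, n + w = w but w + n stays w+n.
(w+3) + w = w + (3+w) = w + w = w*2 (the finite tail 3 is absorbed by the right w).
Result = w*2

w*2


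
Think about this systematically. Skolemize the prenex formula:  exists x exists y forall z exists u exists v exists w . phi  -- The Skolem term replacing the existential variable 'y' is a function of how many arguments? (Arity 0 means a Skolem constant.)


Quantifier prefix: exists x exists y forall z exists u exists v exists w
'y' is existentially quantified at position 2.
No universal quantifiers precede it.
Skolem function arity = 0 (a Skolem constant)

0


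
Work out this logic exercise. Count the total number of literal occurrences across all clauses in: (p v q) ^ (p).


Counting literals in each clause:
Clause 1: 2 literal(s)
Clause 2: 1 literal(s)
Total = 3

3


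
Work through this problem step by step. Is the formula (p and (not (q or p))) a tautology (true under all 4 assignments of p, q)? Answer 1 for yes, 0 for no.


Check all 4 assignments:
p=0, q=0: 0
p=0, q=1: 0
p=1, q=0: 0
p=1, q=1: 0
Satisfying count = 0/4.
Tautology iff count = 4: no.

0


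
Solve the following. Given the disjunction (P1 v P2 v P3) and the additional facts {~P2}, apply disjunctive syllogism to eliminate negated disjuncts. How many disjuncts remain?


Original disjuncts (3): P1, P2, P3
Negated (eliminate): ~P2
Remaining disjuncts: P1, P3
Count = 3 - 1 = 2

2


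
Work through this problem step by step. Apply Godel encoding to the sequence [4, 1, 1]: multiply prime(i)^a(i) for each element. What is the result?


Encode each element as an exponent of the corresponding prime:
  2^4 = 16
  3^1 = 3
  5^1 = 5
Product = 16 * 3 * 5 = 240

240


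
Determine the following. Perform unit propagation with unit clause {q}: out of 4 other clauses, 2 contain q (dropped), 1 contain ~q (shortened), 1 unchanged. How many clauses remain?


Satisfied (removed): 2
Shortened (remain): 1
Unchanged (remain): 1
Remaining = 1 + 1 = 2

2


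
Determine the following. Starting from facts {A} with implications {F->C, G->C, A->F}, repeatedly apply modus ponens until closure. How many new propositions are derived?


Initial facts: {A}
Apply modus ponens to closure:
  A and A->F  =>  F
  F and F->C  =>  C
Final known: {A, C, F}
New propositions: {C, F}
Count = 2

2


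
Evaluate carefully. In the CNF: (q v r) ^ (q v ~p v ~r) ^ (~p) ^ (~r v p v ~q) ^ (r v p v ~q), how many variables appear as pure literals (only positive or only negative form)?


Check each variable for pure literal status:
p: mixed (not pure)
q: mixed (not pure)
r: mixed (not pure)
Pure literal count = 0

0


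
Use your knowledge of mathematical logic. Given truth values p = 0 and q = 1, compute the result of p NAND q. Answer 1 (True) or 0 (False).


p = 0, q = 1
Operation: p NAND q
Evaluate: 0 NAND 1 = 1

1


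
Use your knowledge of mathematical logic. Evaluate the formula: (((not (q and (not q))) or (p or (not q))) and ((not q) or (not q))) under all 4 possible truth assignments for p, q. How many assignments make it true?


Check all 4 assignments:
p=0, q=0: 1
p=0, q=1: 0
p=1, q=0: 1
p=1, q=1: 0
Count of True = 2

2


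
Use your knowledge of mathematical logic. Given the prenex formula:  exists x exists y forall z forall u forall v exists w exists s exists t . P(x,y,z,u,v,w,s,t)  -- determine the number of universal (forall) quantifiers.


Quantifier prefix: exists x exists y forall z forall u forall v exists w exists s exists t
Mark each quantifier type:
  E E U U U E E E
Universal count = 3, Existential count = 5
Asked for universal (forall) quantifiers: 3

3


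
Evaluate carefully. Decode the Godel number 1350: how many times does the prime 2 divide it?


Factorize 1350 by dividing by 2 repeatedly.
Division steps: 2 divides 1350 exactly 1 time(s).
Exponent of 2 = 1

1


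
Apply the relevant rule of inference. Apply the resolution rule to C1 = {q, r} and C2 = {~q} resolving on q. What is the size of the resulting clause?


Remove q from C1 and ~q from C2.
C1 remainder: {r}
C2 remainder: {}
Union (resolvent): {r}
Resolvent has 1 literal(s).

1


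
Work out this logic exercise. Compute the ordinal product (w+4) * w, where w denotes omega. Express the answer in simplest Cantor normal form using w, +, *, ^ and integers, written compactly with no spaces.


Compute (w+4) * w.
Ordinal * is associative and left-distributive over +, but NOT commutative; for finite n>1, n*w = w but w*n stays w*n.
(w+4) * w = sup{(w+4)*k : k<w} = sup{w*k+4} = w^2 (the +4 tail is absorbed in the limit).
Result = w^2

w^2


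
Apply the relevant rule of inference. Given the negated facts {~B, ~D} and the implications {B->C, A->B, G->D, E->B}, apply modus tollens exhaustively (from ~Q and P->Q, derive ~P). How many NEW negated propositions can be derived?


Initial negated facts: {~B, ~D}
Apply modus tollens to closure:
  ~B and A->B  =>  ~A
  ~D and G->D  =>  ~G
  ~B and E->B  =>  ~E
Final negated: {~A, ~B, ~D, ~E, ~G}
New negations: {~A, ~E, ~G}
Count = 3

3


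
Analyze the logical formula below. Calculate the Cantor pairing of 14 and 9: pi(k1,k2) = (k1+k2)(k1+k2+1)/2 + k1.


k1 + k2 = 23
(k1+k2)(k1+k2+1)/2 = 23 * 24 / 2 = 276
pi = 276 + 14 = 290

290


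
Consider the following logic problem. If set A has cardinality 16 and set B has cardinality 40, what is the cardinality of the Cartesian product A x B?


The Cartesian product A x B contains all ordered pairs (a, b).
|A x B| = |A| * |B| = 16 * 40 = 640

640


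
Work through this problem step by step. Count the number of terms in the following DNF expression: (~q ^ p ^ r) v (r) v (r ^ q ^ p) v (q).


A DNF formula is a disjunction of terms (conjunctions).
Terms are separated by v.
Counting the disjuncts: 4 terms.

4


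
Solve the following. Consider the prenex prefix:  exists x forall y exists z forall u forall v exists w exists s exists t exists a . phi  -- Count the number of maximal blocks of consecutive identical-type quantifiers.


Quantifier-type sequence: E A E A A E E E E  (A=forall, E=exists)
Group into maximal same-type runs:
  Ex1 | Ax1 | Ex1 | Ax2 | Ex4
Number of blocks = 5

5


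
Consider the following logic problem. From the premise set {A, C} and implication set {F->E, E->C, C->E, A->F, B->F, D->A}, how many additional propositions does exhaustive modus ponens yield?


Initial facts: {A, C}
Apply modus ponens to closure:
  C and C->E  =>  E
  A and A->F  =>  F
Final known: {A, C, E, F}
New propositions: {E, F}
Count = 2

2


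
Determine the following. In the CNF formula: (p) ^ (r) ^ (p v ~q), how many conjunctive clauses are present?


A CNF formula is a conjunction of clauses.
Clauses are separated by ^.
Counting the conjuncts: 3 clauses.

3
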